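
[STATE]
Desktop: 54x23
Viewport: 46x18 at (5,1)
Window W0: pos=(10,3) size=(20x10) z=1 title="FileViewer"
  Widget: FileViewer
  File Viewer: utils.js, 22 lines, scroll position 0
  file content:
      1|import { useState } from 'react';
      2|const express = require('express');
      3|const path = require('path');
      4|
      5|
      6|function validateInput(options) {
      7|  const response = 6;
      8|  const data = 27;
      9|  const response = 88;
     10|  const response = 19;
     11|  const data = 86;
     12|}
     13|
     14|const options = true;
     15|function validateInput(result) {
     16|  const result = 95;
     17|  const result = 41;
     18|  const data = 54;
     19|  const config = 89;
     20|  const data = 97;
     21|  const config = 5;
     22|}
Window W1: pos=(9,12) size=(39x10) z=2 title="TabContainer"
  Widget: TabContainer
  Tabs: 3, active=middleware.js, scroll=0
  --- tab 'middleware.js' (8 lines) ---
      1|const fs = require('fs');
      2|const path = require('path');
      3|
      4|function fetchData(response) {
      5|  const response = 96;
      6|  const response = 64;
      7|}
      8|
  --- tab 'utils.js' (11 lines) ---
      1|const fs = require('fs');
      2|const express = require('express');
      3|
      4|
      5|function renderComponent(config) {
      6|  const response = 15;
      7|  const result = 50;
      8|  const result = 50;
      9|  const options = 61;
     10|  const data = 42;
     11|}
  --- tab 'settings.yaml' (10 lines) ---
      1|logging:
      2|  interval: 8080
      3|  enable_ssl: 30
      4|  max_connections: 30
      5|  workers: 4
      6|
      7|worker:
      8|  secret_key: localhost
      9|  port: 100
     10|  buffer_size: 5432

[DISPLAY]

                                              
                                              
     ┏━━━━━━━━━━━━━━━━━━┓                     
     ┃ FileViewer       ┃                     
     ┠──────────────────┨                     
     ┃import { useState▲┃                     
     ┃const express = r█┃                     
     ┃const path = requ░┃                     
     ┃                 ░┃                     
     ┃                 ░┃                     
     ┃function validate▼┃                     
    ┏━━━━━━━━━━━━━━━━━━━━━━━━━━━━━━━━━━━━━┓   
    ┃ TabContainer                        ┃   
    ┠─────────────────────────────────────┨   
    ┃[middleware.js]│ utils.js │ settings.┃   
    ┃─────────────────────────────────────┃   
    ┃const fs = require('fs');            ┃   
    ┃const path = require('path');        ┃   


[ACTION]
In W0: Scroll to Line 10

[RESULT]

                                              
                                              
     ┏━━━━━━━━━━━━━━━━━━┓                     
     ┃ FileViewer       ┃                     
     ┠──────────────────┨                     
     ┃  const response ▲┃                     
     ┃  const data = 86░┃                     
     ┃}                ░┃                     
     ┃                 █┃                     
     ┃const options = t░┃                     
     ┃function validate▼┃                     
    ┏━━━━━━━━━━━━━━━━━━━━━━━━━━━━━━━━━━━━━┓   
    ┃ TabContainer                        ┃   
    ┠─────────────────────────────────────┨   
    ┃[middleware.js]│ utils.js │ settings.┃   
    ┃─────────────────────────────────────┃   
    ┃const fs = require('fs');            ┃   
    ┃const path = require('path');        ┃   


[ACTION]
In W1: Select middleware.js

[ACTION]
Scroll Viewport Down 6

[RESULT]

     ┠──────────────────┨                     
     ┃  const response ▲┃                     
     ┃  const data = 86░┃                     
     ┃}                ░┃                     
     ┃                 █┃                     
     ┃const options = t░┃                     
     ┃function validate▼┃                     
    ┏━━━━━━━━━━━━━━━━━━━━━━━━━━━━━━━━━━━━━┓   
    ┃ TabContainer                        ┃   
    ┠─────────────────────────────────────┨   
    ┃[middleware.js]│ utils.js │ settings.┃   
    ┃─────────────────────────────────────┃   
    ┃const fs = require('fs');            ┃   
    ┃const path = require('path');        ┃   
    ┃                                     ┃   
    ┃function fetchData(response) {       ┃   
    ┗━━━━━━━━━━━━━━━━━━━━━━━━━━━━━━━━━━━━━┛   
                                              


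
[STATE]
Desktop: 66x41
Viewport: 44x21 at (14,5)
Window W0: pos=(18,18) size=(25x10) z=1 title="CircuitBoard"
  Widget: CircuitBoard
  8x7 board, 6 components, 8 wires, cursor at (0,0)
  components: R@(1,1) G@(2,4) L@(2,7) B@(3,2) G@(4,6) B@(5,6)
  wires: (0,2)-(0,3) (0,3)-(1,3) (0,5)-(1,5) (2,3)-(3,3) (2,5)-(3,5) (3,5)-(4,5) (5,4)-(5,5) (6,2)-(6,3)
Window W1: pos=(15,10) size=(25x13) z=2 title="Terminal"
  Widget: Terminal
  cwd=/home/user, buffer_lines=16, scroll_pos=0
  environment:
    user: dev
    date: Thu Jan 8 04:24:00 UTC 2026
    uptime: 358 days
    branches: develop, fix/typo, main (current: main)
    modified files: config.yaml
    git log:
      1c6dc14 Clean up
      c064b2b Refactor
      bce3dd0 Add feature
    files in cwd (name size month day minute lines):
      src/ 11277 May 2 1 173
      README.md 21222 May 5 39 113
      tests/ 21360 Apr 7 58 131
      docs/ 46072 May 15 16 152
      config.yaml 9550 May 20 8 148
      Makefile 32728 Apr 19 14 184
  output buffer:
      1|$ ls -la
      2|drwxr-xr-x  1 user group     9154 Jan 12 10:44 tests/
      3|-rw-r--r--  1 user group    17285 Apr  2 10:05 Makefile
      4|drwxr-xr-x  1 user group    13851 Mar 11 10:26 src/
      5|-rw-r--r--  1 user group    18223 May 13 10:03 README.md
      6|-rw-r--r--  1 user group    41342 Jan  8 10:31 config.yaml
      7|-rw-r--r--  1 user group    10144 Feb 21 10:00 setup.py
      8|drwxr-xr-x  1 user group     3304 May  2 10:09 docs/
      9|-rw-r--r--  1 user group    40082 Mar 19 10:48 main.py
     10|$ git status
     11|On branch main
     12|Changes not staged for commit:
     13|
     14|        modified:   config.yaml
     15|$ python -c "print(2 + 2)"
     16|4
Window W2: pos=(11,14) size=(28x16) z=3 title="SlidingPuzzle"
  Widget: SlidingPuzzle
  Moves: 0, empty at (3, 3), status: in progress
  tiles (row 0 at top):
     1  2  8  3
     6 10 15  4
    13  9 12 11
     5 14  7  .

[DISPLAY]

                                            
                                            
                                            
                                            
                                            
 ┏━━━━━━━━━━━━━━━━━━━━━━━┓                  
 ┃ Terminal              ┃                  
 ┠───────────────────────┨                  
 ┃$ ls -la               ┃                  
━━━━━━━━━━━━━━━━━━━━━━━━┓┃                  
lidingPuzzle            ┃┃                  
────────────────────────┨┃                  
───┬────┬────┬────┐     ┃┃                  
 1 │  2 │  8 │  3 │     ┃┃━━┓               
───┼────┼────┼────┤     ┃┃  ┃               
 6 │ 10 │ 15 │  4 │     ┃┃──┨               
───┼────┼────┼────┤     ┃┃  ┃               
13 │  9 │ 12 │ 11 │     ┃┛  ┃               
───┼────┼────┼────┤     ┃   ┃               
 5 │ 14 │  7 │    │     ┃   ┃               
───┴────┴────┴────┘     ┃   ┃               


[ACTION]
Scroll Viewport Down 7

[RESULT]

 ┠───────────────────────┨                  
 ┃$ ls -la               ┃                  
━━━━━━━━━━━━━━━━━━━━━━━━┓┃                  
lidingPuzzle            ┃┃                  
────────────────────────┨┃                  
───┬────┬────┬────┐     ┃┃                  
 1 │  2 │  8 │  3 │     ┃┃━━┓               
───┼────┼────┼────┤     ┃┃  ┃               
 6 │ 10 │ 15 │  4 │     ┃┃──┨               
───┼────┼────┼────┤     ┃┃  ┃               
13 │  9 │ 12 │ 11 │     ┃┛  ┃               
───┼────┼────┼────┤     ┃   ┃               
 5 │ 14 │  7 │    │     ┃   ┃               
───┴────┴────┴────┘     ┃   ┃               
ves: 0                  ┃G  ┃               
                        ┃━━━┛               
                        ┃                   
━━━━━━━━━━━━━━━━━━━━━━━━┛                   
                                            
                                            
                                            


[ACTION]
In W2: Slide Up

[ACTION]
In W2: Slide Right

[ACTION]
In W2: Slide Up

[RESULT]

 ┠───────────────────────┨                  
 ┃$ ls -la               ┃                  
━━━━━━━━━━━━━━━━━━━━━━━━┓┃                  
lidingPuzzle            ┃┃                  
────────────────────────┨┃                  
───┬────┬────┬────┐     ┃┃                  
 1 │  2 │  8 │  3 │     ┃┃━━┓               
───┼────┼────┼────┤     ┃┃  ┃               
 6 │ 10 │ 15 │  4 │     ┃┃──┨               
───┼────┼────┼────┤     ┃┃  ┃               
13 │  9 │ 12 │ 11 │     ┃┛  ┃               
───┼────┼────┼────┤     ┃   ┃               
 5 │ 14 │    │  7 │     ┃   ┃               
───┴────┴────┴────┘     ┃   ┃               
ves: 1                  ┃G  ┃               
                        ┃━━━┛               
                        ┃                   
━━━━━━━━━━━━━━━━━━━━━━━━┛                   
                                            
                                            
                                            


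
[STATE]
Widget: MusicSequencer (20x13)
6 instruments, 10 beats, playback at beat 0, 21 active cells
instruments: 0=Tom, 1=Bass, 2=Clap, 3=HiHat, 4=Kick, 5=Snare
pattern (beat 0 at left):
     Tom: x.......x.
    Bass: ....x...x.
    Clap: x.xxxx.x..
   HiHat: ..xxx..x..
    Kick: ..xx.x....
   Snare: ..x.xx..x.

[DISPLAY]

      ▼123456789    
   Tom█·······█·    
  Bass····█···█·    
  Clap█·████·█··    
 HiHat··███··█··    
  Kick··██·█····    
 Snare··█·██··█·    
                    
                    
                    
                    
                    
                    


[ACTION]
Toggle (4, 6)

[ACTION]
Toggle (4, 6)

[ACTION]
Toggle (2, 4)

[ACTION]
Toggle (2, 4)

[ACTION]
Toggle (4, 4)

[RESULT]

      ▼123456789    
   Tom█·······█·    
  Bass····█···█·    
  Clap█·████·█··    
 HiHat··███··█··    
  Kick··████····    
 Snare··█·██··█·    
                    
                    
                    
                    
                    
                    


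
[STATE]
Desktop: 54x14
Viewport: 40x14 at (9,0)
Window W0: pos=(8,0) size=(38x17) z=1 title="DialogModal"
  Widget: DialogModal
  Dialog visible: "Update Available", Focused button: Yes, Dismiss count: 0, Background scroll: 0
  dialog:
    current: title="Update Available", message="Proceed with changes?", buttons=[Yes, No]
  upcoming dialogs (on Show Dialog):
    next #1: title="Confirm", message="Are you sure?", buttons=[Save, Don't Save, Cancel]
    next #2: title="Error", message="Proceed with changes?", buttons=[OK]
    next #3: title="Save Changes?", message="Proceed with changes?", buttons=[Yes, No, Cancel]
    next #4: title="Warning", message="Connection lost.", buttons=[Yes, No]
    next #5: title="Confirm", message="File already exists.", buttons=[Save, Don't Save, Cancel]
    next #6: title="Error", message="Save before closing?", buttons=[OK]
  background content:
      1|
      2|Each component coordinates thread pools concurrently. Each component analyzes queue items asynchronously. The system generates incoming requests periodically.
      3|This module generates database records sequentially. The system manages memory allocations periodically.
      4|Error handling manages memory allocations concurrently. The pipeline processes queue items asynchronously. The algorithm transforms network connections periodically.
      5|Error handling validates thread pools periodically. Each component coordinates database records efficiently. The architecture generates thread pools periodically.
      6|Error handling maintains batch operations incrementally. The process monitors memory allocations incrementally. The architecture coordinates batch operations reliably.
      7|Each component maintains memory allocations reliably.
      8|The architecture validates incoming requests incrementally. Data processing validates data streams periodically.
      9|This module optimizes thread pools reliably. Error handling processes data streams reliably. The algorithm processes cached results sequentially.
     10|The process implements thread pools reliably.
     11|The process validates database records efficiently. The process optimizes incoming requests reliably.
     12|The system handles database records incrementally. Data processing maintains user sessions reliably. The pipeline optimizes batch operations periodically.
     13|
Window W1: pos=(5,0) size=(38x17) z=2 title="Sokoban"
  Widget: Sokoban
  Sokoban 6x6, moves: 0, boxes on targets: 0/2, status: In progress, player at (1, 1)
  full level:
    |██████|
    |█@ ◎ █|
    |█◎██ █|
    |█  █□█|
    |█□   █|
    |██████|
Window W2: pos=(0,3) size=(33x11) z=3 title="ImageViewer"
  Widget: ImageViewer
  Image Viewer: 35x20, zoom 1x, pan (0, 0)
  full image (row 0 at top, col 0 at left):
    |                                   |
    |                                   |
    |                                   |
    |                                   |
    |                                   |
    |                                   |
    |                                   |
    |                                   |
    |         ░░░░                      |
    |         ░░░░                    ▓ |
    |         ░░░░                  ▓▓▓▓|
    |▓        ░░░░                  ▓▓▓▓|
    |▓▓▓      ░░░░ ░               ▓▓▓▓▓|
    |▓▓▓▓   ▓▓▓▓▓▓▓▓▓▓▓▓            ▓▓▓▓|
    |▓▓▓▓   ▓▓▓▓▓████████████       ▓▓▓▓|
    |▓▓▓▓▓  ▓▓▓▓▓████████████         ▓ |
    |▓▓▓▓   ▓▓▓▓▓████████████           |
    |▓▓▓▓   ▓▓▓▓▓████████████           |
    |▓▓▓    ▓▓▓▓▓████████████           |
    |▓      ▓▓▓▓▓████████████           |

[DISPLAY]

━━━━━━━━━━━━━━━━━━━━━━━━━━━━━━━━━┓━━┓   
koban                            ┃  ┃   
─────────────────────────────────┨──┨   
━━━━━━━━━━━━━━━━━━━━━━━┓         ┃  ┃   
ewer                   ┃         ┃po┃   
───────────────────────┨         ┃or┃   
                       ┃         ┃ca┃   
                       ┃         ┃ol┃   
                       ┃         ┃ra┃   
                       ┃         ┃lo┃   
                       ┃         ┃g ┃   
                       ┃         ┃ r┃   
                       ┃         ┃s ┃   
━━━━━━━━━━━━━━━━━━━━━━━┛         ┃or┃   


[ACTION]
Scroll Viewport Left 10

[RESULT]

     ┏━━━━━━━━━━━━━━━━━━━━━━━━━━━━━━━━━━
     ┃ Sokoban                          
     ┠──────────────────────────────────
┏━━━━━━━━━━━━━━━━━━━━━━━━━━━━━━━┓       
┃ ImageViewer                   ┃       
┠───────────────────────────────┨       
┃                               ┃       
┃                               ┃       
┃                               ┃       
┃                               ┃       
┃                               ┃       
┃                               ┃       
┃                               ┃       
┗━━━━━━━━━━━━━━━━━━━━━━━━━━━━━━━┛       


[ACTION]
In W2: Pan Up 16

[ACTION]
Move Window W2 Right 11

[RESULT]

     ┏━━━━━━━━━━━━━━━━━━━━━━━━━━━━━━━━━━
     ┃ Sokoban                          
     ┠──────────────────────────────────
     ┃█████┏━━━━━━━━━━━━━━━━━━━━━━━━━━━━
     ┃█@ ◎ ┃ ImageViewer                
     ┃█◎██ ┠────────────────────────────
     ┃█  █□┃                            
     ┃█□   ┃                            
     ┃█████┃                            
     ┃Moves┃                            
     ┃     ┃                            
     ┃     ┃                            
     ┃     ┃                            
     ┃     ┗━━━━━━━━━━━━━━━━━━━━━━━━━━━━


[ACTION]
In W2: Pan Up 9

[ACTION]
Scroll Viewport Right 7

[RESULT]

━━━━━━━━━━━━━━━━━━━━━━━━━━━━━━━━━━━┓━━┓ 
Sokoban                            ┃  ┃ 
───────────────────────────────────┨──┨ 
████┏━━━━━━━━━━━━━━━━━━━━━━━━━━━━━━━┓ ┃ 
@ ◎ ┃ ImageViewer                   ┃o┃ 
◎██ ┠───────────────────────────────┨r┃ 
  █□┃                               ┃a┃ 
□   ┃                               ┃l┃ 
████┃                               ┃a┃ 
oves┃                               ┃o┃ 
    ┃                               ┃ ┃ 
    ┃                               ┃r┃ 
    ┃                               ┃ ┃ 
    ┗━━━━━━━━━━━━━━━━━━━━━━━━━━━━━━━┛r┃ 


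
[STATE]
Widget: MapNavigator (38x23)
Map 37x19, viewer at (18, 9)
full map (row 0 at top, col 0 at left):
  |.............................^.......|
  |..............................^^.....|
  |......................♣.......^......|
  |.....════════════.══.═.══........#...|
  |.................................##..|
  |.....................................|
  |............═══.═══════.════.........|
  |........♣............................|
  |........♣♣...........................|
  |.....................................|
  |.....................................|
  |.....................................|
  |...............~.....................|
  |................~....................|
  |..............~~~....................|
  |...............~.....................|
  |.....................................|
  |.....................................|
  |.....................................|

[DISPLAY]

                                      
                                      
 .............................^.......
 ..............................^^.....
 ......................♣.......^......
 .....════════════.══.═.══........#...
 .................................##..
 .....................................
 ............═══.═══════.════.........
 ........♣............................
 ........♣♣...........................
 ..................@..................
 .....................................
 .....................................
 ...............~.....................
 ................~....................
 ..............~~~....................
 ...............~.....................
 .....................................
 .....................................
 .....................................
                                      
                                      


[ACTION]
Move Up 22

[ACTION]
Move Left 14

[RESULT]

                                      
                                      
                                      
                                      
                                      
                                      
                                      
                                      
                                      
                                      
                                      
               ....@..................
               .......................
               ......................♣
               .....════════════.══.═.
               .......................
               .......................
               ............═══.═══════
               ........♣..............
               ........♣♣.............
               .......................
               .......................
               .......................


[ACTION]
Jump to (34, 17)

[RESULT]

.═══════.════.........                
......................                
......................                
......................                
......................                
......................                
~.....................                
.~....................                
~~....................                
~.....................                
......................                
...................@..                
......................                
                                      
                                      
                                      
                                      
                                      
                                      
                                      
                                      
                                      
                                      


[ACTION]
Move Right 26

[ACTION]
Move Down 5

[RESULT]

....................                  
....................                  
....................                  
....................                  
....................                  
....................                  
....................                  
....................                  
....................                  
....................                  
....................                  
...................@                  
                                      
                                      
                                      
                                      
                                      
                                      
                                      
                                      
                                      
                                      
                                      


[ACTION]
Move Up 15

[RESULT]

                                      
                                      
                                      
                                      
                                      
                                      
                                      
                                      
............^.......                  
.............^^.....                  
.....♣.......^......                  
.══.═.══........#..@                  
................##..                  
....................                  
══════.════.........                  
....................                  
....................                  
....................                  
....................                  
....................                  
....................                  
....................                  
....................                  


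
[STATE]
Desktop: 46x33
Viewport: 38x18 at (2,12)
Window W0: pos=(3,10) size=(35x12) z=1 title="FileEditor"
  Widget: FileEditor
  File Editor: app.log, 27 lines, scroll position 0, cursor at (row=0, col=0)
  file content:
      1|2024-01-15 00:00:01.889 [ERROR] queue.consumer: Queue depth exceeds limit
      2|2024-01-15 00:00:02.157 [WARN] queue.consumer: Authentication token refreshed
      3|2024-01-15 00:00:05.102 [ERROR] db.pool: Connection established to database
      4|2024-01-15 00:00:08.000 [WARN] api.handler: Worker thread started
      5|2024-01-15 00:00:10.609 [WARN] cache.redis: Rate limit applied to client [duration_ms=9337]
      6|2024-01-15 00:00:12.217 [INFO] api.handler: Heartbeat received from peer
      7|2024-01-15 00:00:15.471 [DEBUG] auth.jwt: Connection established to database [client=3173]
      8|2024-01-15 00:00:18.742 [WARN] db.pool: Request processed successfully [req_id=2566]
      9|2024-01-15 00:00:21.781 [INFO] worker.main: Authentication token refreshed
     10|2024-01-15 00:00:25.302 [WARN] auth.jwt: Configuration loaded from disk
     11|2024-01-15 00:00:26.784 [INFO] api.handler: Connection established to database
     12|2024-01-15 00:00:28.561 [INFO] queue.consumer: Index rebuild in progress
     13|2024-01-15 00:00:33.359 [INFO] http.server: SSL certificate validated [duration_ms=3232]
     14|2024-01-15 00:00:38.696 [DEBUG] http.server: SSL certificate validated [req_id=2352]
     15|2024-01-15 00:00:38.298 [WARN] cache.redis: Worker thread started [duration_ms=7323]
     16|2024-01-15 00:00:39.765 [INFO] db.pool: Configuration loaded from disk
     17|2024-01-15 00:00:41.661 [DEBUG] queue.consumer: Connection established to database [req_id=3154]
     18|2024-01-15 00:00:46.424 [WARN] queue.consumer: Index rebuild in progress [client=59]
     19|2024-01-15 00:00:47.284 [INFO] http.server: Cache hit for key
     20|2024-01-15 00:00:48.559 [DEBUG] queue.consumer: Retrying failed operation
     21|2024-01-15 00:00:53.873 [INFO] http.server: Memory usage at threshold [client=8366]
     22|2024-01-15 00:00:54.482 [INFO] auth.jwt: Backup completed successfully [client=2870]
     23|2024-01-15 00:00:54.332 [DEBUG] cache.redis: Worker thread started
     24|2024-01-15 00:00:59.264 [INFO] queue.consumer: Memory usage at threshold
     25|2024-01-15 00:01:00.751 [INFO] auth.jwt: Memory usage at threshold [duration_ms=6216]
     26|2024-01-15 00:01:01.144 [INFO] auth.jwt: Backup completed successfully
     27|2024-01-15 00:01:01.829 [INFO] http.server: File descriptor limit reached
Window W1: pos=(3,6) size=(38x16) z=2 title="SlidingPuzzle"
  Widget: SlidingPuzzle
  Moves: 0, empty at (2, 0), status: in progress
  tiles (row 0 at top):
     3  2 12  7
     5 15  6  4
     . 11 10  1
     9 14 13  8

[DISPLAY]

 ┃│  5 │ 15 │  6 │  4 │               
 ┃├────┼────┼────┼────┤               
 ┃│    │ 11 │ 10 │  1 │               
 ┃├────┼────┼────┼────┤               
 ┃│  9 │ 14 │ 13 │  8 │               
 ┃└────┴────┴────┴────┘               
 ┃Moves: 0                            
 ┃                                    
 ┃                                    
 ┗━━━━━━━━━━━━━━━━━━━━━━━━━━━━━━━━━━━━
                                      
                                      
                                      
                                      
                                      
                                      
                                      
                                      


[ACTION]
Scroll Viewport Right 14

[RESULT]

 │ 15 │  6 │  4 │               ┃     
─┼────┼────┼────┤               ┃     
 │ 11 │ 10 │  1 │               ┃     
─┼────┼────┼────┤               ┃     
 │ 14 │ 13 │  8 │               ┃     
─┴────┴────┴────┘               ┃     
s: 0                            ┃     
                                ┃     
                                ┃     
━━━━━━━━━━━━━━━━━━━━━━━━━━━━━━━━┛     
                                      
                                      
                                      
                                      
                                      
                                      
                                      
                                      


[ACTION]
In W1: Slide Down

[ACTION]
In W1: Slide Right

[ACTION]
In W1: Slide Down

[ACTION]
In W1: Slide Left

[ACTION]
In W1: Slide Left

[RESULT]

 │ 15 │  6 │  4 │               ┃     
─┼────┼────┼────┤               ┃     
 │ 11 │ 10 │  1 │               ┃     
─┼────┼────┼────┤               ┃     
 │ 14 │ 13 │  8 │               ┃     
─┴────┴────┴────┘               ┃     
s: 4                            ┃     
                                ┃     
                                ┃     
━━━━━━━━━━━━━━━━━━━━━━━━━━━━━━━━┛     
                                      
                                      
                                      
                                      
                                      
                                      
                                      
                                      


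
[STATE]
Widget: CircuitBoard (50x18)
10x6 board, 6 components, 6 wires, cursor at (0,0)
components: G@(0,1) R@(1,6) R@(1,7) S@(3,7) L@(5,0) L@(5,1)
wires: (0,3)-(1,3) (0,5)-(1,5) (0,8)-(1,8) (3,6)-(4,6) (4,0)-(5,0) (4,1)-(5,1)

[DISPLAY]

   0 1 2 3 4 5 6 7 8 9                            
0  [.]  G       ·       ·           ·             
                │       │           │             
1               ·       ·   R   R   ·             
                                                  
2                                                 
                                                  
3                           ·   S                 
                            │                     
4   ·   ·                   ·                     
    │   │                                         
5   L   L                                         
Cursor: (0,0)                                     
                                                  
                                                  
                                                  
                                                  
                                                  


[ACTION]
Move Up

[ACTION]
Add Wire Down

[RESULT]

   0 1 2 3 4 5 6 7 8 9                            
0  [.]  G       ·       ·           ·             
    │           │       │           │             
1   ·           ·       ·   R   R   ·             
                                                  
2                                                 
                                                  
3                           ·   S                 
                            │                     
4   ·   ·                   ·                     
    │   │                                         
5   L   L                                         
Cursor: (0,0)                                     
                                                  
                                                  
                                                  
                                                  
                                                  


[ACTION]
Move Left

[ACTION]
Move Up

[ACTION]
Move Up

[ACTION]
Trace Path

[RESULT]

   0 1 2 3 4 5 6 7 8 9                            
0  [.]  G       ·       ·           ·             
    │           │       │           │             
1   ·           ·       ·   R   R   ·             
                                                  
2                                                 
                                                  
3                           ·   S                 
                            │                     
4   ·   ·                   ·                     
    │   │                                         
5   L   L                                         
Cursor: (0,0)  Trace: Path with 2 nodes, no compon
                                                  
                                                  
                                                  
                                                  
                                                  


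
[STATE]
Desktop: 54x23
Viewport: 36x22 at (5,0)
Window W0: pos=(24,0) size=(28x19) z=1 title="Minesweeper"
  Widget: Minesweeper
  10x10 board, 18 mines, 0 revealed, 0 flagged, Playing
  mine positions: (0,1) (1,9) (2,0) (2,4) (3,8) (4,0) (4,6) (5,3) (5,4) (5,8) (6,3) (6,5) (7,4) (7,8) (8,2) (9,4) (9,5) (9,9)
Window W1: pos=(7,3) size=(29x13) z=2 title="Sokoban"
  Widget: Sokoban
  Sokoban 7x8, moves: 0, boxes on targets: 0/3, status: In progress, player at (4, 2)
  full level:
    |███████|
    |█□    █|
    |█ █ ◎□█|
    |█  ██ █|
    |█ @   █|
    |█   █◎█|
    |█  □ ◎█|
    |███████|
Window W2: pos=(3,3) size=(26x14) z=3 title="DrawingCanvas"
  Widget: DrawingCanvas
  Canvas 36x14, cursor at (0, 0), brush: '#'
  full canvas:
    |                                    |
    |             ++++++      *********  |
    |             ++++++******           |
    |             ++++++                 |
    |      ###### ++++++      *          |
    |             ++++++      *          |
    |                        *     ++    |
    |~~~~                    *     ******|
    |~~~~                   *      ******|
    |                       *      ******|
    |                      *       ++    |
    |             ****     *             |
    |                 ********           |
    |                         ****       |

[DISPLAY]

                   ┏━━━━━━━━━━━━━━━━
                   ┃ Minesweeper    
                   ┠────────────────
━━━━━━━━━━━━━━━━━━━━━━━┓━━━━━━┓     
DrawingCanvas          ┃      ┃     
───────────────────────┨──────┨     
                       ┃      ┃     
            ++++++     ┃      ┃     
            ++++++*****┃      ┃     
            ++++++     ┃      ┃     
     ###### ++++++     ┃      ┃     
            ++++++     ┃      ┃     
                       ┃      ┃     
~~~                    ┃      ┃     
~~~                   *┃      ┃     
                      *┃━━━━━━┛     
━━━━━━━━━━━━━━━━━━━━━━━┛            
                   ┃                
                   ┗━━━━━━━━━━━━━━━━
                                    
                                    
                                    


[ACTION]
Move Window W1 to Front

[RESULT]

                   ┏━━━━━━━━━━━━━━━━
                   ┃ Minesweeper    
                   ┠────────────────
━━┏━━━━━━━━━━━━━━━━━━━━━━━━━━━┓     
Dr┃ Sokoban                   ┃     
──┠───────────────────────────┨     
  ┃███████                    ┃     
  ┃█□    █                    ┃     
  ┃█ █ ◎□█                    ┃     
  ┃█  ██ █                    ┃     
  ┃█ @   █                    ┃     
  ┃█   █◎█                    ┃     
  ┃█  □ ◎█                    ┃     
~~┃███████                    ┃     
~~┃Moves: 0  0/3              ┃     
  ┗━━━━━━━━━━━━━━━━━━━━━━━━━━━┛     
━━━━━━━━━━━━━━━━━━━━━━━┛            
                   ┃                
                   ┗━━━━━━━━━━━━━━━━
                                    
                                    
                                    


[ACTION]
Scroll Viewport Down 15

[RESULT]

                   ┃ Minesweeper    
                   ┠────────────────
━━┏━━━━━━━━━━━━━━━━━━━━━━━━━━━┓     
Dr┃ Sokoban                   ┃     
──┠───────────────────────────┨     
  ┃███████                    ┃     
  ┃█□    █                    ┃     
  ┃█ █ ◎□█                    ┃     
  ┃█  ██ █                    ┃     
  ┃█ @   █                    ┃     
  ┃█   █◎█                    ┃     
  ┃█  □ ◎█                    ┃     
~~┃███████                    ┃     
~~┃Moves: 0  0/3              ┃     
  ┗━━━━━━━━━━━━━━━━━━━━━━━━━━━┛     
━━━━━━━━━━━━━━━━━━━━━━━┛            
                   ┃                
                   ┗━━━━━━━━━━━━━━━━
                                    
                                    
                                    
                                    


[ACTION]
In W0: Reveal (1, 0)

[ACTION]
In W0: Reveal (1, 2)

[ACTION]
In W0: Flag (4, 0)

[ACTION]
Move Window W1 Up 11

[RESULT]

  ┃ Sokoban                   ┃r    
  ┠───────────────────────────┨─────
━━┃███████                    ┃     
Dr┃█□    █                    ┃     
──┃█ █ ◎□█                    ┃     
  ┃█  ██ █                    ┃     
  ┃█ @   █                    ┃     
  ┃█   █◎█                    ┃     
  ┃█  □ ◎█                    ┃     
  ┃███████                    ┃     
  ┃Moves: 0  0/3              ┃     
  ┗━━━━━━━━━━━━━━━━━━━━━━━━━━━┛     
~~~                    ┃            
~~~                   *┃            
                      *┃            
━━━━━━━━━━━━━━━━━━━━━━━┛            
                   ┃                
                   ┗━━━━━━━━━━━━━━━━
                                    
                                    
                                    
                                    
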